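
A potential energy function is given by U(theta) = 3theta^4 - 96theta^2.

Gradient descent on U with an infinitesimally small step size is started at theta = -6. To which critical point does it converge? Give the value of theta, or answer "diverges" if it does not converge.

-4

U'(theta) = 12theta(theta - 4)(theta + 4), so U'(-6) = -1440.
Gradient descent moves in the -U' direction, i.e. theta is increasing.
The nearest critical point in that direction is theta = -4, where U'' = 384 > 0 (a local minimum). The iterate converges there.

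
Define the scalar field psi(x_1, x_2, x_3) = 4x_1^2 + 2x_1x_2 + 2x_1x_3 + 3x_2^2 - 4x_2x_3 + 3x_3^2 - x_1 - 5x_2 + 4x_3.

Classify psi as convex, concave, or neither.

psi is quadratic, so its Hessian is the constant matrix H = [[8, 2, 2], [2, 6, -4], [2, -4, 6]].
Leading principal minors: 8, 44, 80.
All positive ⇒ H ≻ 0 ⇒ convex.

convex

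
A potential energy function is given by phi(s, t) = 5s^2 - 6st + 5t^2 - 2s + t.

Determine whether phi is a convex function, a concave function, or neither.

convex

phi is quadratic, so its Hessian is the constant matrix H = [[10, -6], [-6, 10]].
det(H) = 64, tr(H) = 20.
det(H) > 0 and tr(H) > 0, so H is positive definite everywhere: convex.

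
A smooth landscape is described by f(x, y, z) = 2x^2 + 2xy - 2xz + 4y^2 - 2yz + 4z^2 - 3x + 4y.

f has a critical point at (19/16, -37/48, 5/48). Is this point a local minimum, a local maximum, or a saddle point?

local minimum

The Hessian is constant: H = [[4, 2, -2], [2, 8, -2], [-2, -2, 8]].
Leading principal minors: Δ₁ = 4, Δ₂ = 28, Δ₃ = 192.
All leading minors are positive, so H is positive definite: a local minimum.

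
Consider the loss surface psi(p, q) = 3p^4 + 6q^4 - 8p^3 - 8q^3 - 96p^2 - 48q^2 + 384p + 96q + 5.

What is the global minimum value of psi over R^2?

psi(p,q) separates as A(p) + B(q) + 5, so its minimum is min A + min B + 5.
A'(p) = 12(p - 4)(p - 2)(p + 4) vanishes at p ∈ {-4, 2, 4}; B'(q) = 24(q - 2)(q - 1)(q + 2) vanishes at q ∈ {-2, 1, 2}.
Local minima of A (where A''>0): A(-4)=-1792, A(4)=256. Local minima of B: B(-2)=-224, B(2)=32.
So the global minimum of psi is A(-4) + B(-2) + 5 = -1792 − 224 + 5 = -2011, attained at (-4, -2).

-2011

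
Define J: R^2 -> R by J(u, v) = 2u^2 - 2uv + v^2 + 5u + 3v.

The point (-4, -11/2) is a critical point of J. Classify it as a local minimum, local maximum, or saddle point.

local minimum

The Hessian of J is constant: H = [[4, -2], [-2, 2]].
det(H) = 4·2 − (-2)² = 4.
det(H) > 0 and tr(H) = 6 > 0, so H is positive definite and the point is a local minimum.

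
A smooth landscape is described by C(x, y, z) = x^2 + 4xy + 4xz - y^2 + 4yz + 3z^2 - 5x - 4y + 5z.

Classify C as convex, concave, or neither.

neither

C is quadratic, so its Hessian is the constant matrix H = [[2, 4, 4], [4, -2, 4], [4, 4, 6]].
Leading principal minors: 2, -20, 8.
Neither pattern holds ⇒ H is indefinite ⇒ neither convex nor concave.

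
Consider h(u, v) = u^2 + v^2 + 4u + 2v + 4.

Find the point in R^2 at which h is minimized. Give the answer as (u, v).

(-2, -1)

h(u,v) separates as P(u) + Q(v) + 4, so its minimum is min P + min Q + 4.
P'(u) = 2u + 4 vanishes at u ∈ {-2}; Q'(v) = 2v + 2 vanishes at v ∈ {-1}.
Local minima of P (where P''>0): P(-2)=-4. Local minima of Q: Q(-1)=-1.
So the global minimum of h is P(-2) + Q(-1) + 4 = -4 − 1 + 4 = -1, attained at (-2, -1).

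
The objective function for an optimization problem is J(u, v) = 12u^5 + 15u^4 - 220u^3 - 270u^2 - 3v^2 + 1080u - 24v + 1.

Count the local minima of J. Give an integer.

0

J separates as a function of u plus a function of v, so ∇J=0 decouples.
∂J/∂u = 60(u - 3)(u - 1)(u + 2)(u + 3) = 0 at u ∈ {-3, -2, 1, 3}; ∂J/∂v = -6(v + 4) = 0 at v ∈ {-4}.
The Hessian is diagonal: diag(J_uu, J_vv). Second derivatives: J_uu(-3)=-1440, J_uu(-2)=900, J_uu(1)=-1440, J_uu(3)=3600; J_vv(-4)=-6.
Local minima occur where both diagonal entries positive: none. Count: 0.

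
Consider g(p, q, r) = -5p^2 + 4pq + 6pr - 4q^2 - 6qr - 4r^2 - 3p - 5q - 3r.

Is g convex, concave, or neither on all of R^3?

g is quadratic, so its Hessian is the constant matrix H = [[-10, 4, 6], [4, -8, -6], [6, -6, -8]].
Leading principal minors: -10, 64, -152.
Signs alternate −, +, − ⇒ H ≺ 0 ⇒ concave.

concave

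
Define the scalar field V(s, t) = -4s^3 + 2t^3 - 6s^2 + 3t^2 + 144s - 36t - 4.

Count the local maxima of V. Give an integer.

V separates as a function of s plus a function of t, so ∇V=0 decouples.
∂V/∂s = -12(s - 3)(s + 4) = 0 at s ∈ {-4, 3}; ∂V/∂t = 6(t - 2)(t + 3) = 0 at t ∈ {-3, 2}.
The Hessian is diagonal: diag(V_ss, V_tt). Second derivatives: V_ss(-4)=84, V_ss(3)=-84; V_tt(-3)=-30, V_tt(2)=30.
Local maxima occur where both diagonal entries negative: (3, -3). Count: 1.

1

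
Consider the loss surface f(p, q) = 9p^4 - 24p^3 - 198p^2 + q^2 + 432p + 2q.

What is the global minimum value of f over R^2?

f(p,q) separates as A(p) + B(q), so its minimum is min A + min B.
A'(p) = 36(p - 4)(p - 1)(p + 3) vanishes at p ∈ {-3, 1, 4}; B'(q) = 2q + 2 vanishes at q ∈ {-1}.
Local minima of A (where A''>0): A(-3)=-1701, A(4)=-672. Local minima of B: B(-1)=-1.
So the global minimum of f is A(-3) + B(-1) = -1701 − 1 = -1702, attained at (-3, -1).

-1702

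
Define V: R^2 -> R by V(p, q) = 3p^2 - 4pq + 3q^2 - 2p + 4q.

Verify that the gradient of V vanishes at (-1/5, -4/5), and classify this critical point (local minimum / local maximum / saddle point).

∇V = (6p - 4q - 2, -4p + 6q + 4); substituting (-1/5, -4/5) gives ∇V = (0, 0), so (-1/5, -4/5) is indeed a critical point.
The Hessian of V is constant: H = [[6, -4], [-4, 6]].
det(H) = 6·6 − (-4)² = 20.
det(H) > 0 and tr(H) = 12 > 0, so H is positive definite and the point is a local minimum.

local minimum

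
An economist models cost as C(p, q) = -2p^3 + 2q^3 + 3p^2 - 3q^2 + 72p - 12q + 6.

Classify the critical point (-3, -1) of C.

The mixed partial ∂²C/∂p∂q is 0, so the Hessian at any point is diag(C_pp, C_qq) = diag(6(-2p + 1), 6(2q - 1)).
At (-3, -1): H = diag(42, -18).
The eigenvalues have opposite signs, so H is indefinite: a saddle point.

saddle point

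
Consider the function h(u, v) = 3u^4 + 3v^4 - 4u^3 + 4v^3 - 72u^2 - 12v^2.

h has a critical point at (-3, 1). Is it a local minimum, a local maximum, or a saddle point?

local minimum

The mixed partial ∂²h/∂u∂v is 0, so the Hessian at any point is diag(h_uu, h_vv) = diag(12(3u^2 - 2u - 12), 12(3v^2 + 2v - 2)).
At (-3, 1): H = diag(252, 36).
Both eigenvalues are positive, so H is positive definite: a local minimum.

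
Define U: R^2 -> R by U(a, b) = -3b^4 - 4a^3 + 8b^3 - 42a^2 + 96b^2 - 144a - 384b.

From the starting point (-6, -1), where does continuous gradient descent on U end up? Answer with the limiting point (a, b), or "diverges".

U is separable, so gradient descent decouples: a follows -∂U/∂a, b follows -∂U/∂b.
∂U/∂a = -12(a + 3)(a + 4); at a=-6 this is -72, so a increases.
∂U/∂b = -12(b - 4)(b - 2)(b + 4); at b=-1 this is -540, so b increases.
a converges to its nearest critical value -4 (a local min of the a-part); b converges to 2. The iterate converges to (-4, 2).

(-4, 2)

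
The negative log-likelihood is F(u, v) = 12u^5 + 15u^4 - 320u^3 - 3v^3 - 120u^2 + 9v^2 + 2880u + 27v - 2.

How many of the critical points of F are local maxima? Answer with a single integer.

F separates as a function of u plus a function of v, so ∇F=0 decouples.
∂F/∂u = 60(u - 3)(u - 2)(u + 2)(u + 4) = 0 at u ∈ {-4, -2, 2, 3}; ∂F/∂v = -9(v - 3)(v + 1) = 0 at v ∈ {-1, 3}.
The Hessian is diagonal: diag(F_uu, F_vv). Second derivatives: F_uu(-4)=-5040, F_uu(-2)=2400, F_uu(2)=-1440, F_uu(3)=2100; F_vv(-1)=36, F_vv(3)=-36.
Local maxima occur where both diagonal entries negative: (-4, 3), (2, 3). Count: 2.

2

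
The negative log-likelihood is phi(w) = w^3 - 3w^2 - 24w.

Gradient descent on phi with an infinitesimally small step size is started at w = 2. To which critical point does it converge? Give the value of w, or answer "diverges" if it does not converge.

4

phi'(w) = 3(w - 4)(w + 2), so phi'(2) = -24.
Gradient descent moves in the -phi' direction, i.e. w is increasing.
The nearest critical point in that direction is w = 4, where phi'' = 18 > 0 (a local minimum). The iterate converges there.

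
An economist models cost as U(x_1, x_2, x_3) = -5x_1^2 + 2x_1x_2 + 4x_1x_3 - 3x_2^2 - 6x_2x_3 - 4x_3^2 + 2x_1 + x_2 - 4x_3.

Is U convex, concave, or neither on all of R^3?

U is quadratic, so its Hessian is the constant matrix H = [[-10, 2, 4], [2, -6, -6], [4, -6, -8]].
Leading principal minors: -10, 56, -88.
Signs alternate −, +, − ⇒ H ≺ 0 ⇒ concave.

concave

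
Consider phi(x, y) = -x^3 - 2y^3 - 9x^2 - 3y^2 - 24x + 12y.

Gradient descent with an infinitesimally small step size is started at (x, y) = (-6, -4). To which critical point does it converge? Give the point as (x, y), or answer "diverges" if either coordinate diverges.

phi is separable, so gradient descent decouples: x follows -∂phi/∂x, y follows -∂phi/∂y.
∂phi/∂x = -3(x + 2)(x + 4); at x=-6 this is -24, so x increases.
∂phi/∂y = -6(y - 1)(y + 2); at y=-4 this is -60, so y increases.
x converges to its nearest critical value -4 (a local min of the x-part); y converges to -2. The iterate converges to (-4, -2).

(-4, -2)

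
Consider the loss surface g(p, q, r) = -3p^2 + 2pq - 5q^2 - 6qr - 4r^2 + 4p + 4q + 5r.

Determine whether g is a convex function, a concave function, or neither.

g is quadratic, so its Hessian is the constant matrix H = [[-6, 2, 0], [2, -10, -6], [0, -6, -8]].
Leading principal minors: -6, 56, -232.
Signs alternate −, +, − ⇒ H ≺ 0 ⇒ concave.

concave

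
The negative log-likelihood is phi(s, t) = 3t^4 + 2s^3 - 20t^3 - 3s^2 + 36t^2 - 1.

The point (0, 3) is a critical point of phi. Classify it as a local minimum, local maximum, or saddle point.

The mixed partial ∂²phi/∂s∂t is 0, so the Hessian at any point is diag(phi_ss, phi_tt) = diag(6(2s - 1), 12(3t^2 - 10t + 6)).
At (0, 3): H = diag(-6, 36).
The eigenvalues have opposite signs, so H is indefinite: a saddle point.

saddle point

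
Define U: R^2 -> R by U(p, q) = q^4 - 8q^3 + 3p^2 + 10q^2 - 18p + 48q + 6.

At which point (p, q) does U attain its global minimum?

U(p,q) separates as A(p) + B(q) + 6, so its minimum is min A + min B + 6.
A'(p) = 6p - 18 vanishes at p ∈ {3}; B'(q) = 4(q - 4)(q - 3)(q + 1) vanishes at q ∈ {-1, 3, 4}.
Local minima of A (where A''>0): A(3)=-27. Local minima of B: B(-1)=-29, B(4)=96.
So the global minimum of U is A(3) + B(-1) + 6 = -27 − 29 + 6 = -50, attained at (3, -1).

(3, -1)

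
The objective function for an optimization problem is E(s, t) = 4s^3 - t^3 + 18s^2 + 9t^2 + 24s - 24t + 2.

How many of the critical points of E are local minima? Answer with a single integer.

E separates as a function of s plus a function of t, so ∇E=0 decouples.
∂E/∂s = 12(s + 1)(s + 2) = 0 at s ∈ {-2, -1}; ∂E/∂t = -3(t - 4)(t - 2) = 0 at t ∈ {2, 4}.
The Hessian is diagonal: diag(E_ss, E_tt). Second derivatives: E_ss(-2)=-12, E_ss(-1)=12; E_tt(2)=6, E_tt(4)=-6.
Local minima occur where both diagonal entries positive: (-1, 2). Count: 1.

1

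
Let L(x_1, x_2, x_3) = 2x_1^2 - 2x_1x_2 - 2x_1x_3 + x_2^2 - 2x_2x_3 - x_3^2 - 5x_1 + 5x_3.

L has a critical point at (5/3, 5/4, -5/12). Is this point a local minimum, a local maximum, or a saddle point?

The Hessian is constant: H = [[4, -2, -2], [-2, 2, -2], [-2, -2, -2]].
Leading principal minors: Δ₁ = 4, Δ₂ = 4, Δ₃ = -48.
The minors fit neither the all-positive nor the alternating-sign pattern, so H is indefinite: a saddle point.

saddle point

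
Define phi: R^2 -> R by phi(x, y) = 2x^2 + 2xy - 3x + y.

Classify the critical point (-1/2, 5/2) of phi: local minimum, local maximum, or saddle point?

The Hessian of phi is constant: H = [[4, 2], [2, 0]].
det(H) = 4·0 − 2² = -4.
Since det(H) < 0, H is indefinite and the critical point is a saddle point.

saddle point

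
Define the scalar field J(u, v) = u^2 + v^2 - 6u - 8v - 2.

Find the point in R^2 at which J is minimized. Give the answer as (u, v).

J(u,v) separates as P(u) + Q(v) − 2, so its minimum is min P + min Q − 2.
P'(u) = 2u - 6 vanishes at u ∈ {3}; Q'(v) = 2v - 8 vanishes at v ∈ {4}.
Local minima of P (where P''>0): P(3)=-9. Local minima of Q: Q(4)=-16.
So the global minimum of J is P(3) + Q(4) − 2 = -9 − 16 − 2 = -27, attained at (3, 4).

(3, 4)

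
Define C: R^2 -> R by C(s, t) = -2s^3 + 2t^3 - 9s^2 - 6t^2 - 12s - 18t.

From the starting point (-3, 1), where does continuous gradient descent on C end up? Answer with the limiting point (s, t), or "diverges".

(-2, 3)

C is separable, so gradient descent decouples: s follows -∂C/∂s, t follows -∂C/∂t.
∂C/∂s = -6(s + 1)(s + 2); at s=-3 this is -12, so s increases.
∂C/∂t = 6(t - 3)(t + 1); at t=1 this is -24, so t increases.
s converges to its nearest critical value -2 (a local min of the s-part); t converges to 3. The iterate converges to (-2, 3).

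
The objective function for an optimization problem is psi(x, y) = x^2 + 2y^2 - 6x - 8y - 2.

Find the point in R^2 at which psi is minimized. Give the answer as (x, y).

psi(x,y) separates as P(x) + Q(y) − 2, so its minimum is min P + min Q − 2.
P'(x) = 2x - 6 vanishes at x ∈ {3}; Q'(y) = 4y - 8 vanishes at y ∈ {2}.
Local minima of P (where P''>0): P(3)=-9. Local minima of Q: Q(2)=-8.
So the global minimum of psi is P(3) + Q(2) − 2 = -9 − 8 − 2 = -19, attained at (3, 2).

(3, 2)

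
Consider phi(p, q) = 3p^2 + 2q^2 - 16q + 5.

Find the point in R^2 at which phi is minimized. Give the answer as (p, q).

phi(p,q) separates as A(p) + B(q) + 5, so its minimum is min A + min B + 5.
A'(p) = 6p vanishes at p ∈ {0}; B'(q) = 4q - 16 vanishes at q ∈ {4}.
Local minima of A (where A''>0): A(0)=0. Local minima of B: B(4)=-32.
So the global minimum of phi is A(0) + B(4) + 5 = 0 − 32 + 5 = -27, attained at (0, 4).

(0, 4)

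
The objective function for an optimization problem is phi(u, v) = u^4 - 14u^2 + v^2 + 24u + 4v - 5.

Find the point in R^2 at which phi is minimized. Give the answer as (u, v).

phi(u,v) separates as P(u) + Q(v) − 5, so its minimum is min P + min Q − 5.
P'(u) = 4(u - 2)(u - 1)(u + 3) vanishes at u ∈ {-3, 1, 2}; Q'(v) = 2v + 4 vanishes at v ∈ {-2}.
Local minima of P (where P''>0): P(-3)=-117, P(2)=8. Local minima of Q: Q(-2)=-4.
So the global minimum of phi is P(-3) + Q(-2) − 5 = -117 − 4 − 5 = -126, attained at (-3, -2).

(-3, -2)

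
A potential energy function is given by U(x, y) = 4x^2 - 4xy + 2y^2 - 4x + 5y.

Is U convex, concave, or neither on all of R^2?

convex

U is quadratic, so its Hessian is the constant matrix H = [[8, -4], [-4, 4]].
det(H) = 16, tr(H) = 12.
det(H) > 0 and tr(H) > 0, so H is positive definite everywhere: convex.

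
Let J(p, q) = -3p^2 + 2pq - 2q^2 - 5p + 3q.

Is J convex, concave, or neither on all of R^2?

J is quadratic, so its Hessian is the constant matrix H = [[-6, 2], [2, -4]].
det(H) = 20, tr(H) = -10.
det(H) > 0 and tr(H) < 0, so H is negative definite everywhere: concave.

concave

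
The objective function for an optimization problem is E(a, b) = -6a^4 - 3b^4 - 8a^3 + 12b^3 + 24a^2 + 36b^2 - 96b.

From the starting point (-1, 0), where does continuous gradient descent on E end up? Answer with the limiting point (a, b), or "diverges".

E is separable, so gradient descent decouples: a follows -∂E/∂a, b follows -∂E/∂b.
∂E/∂a = -24a(a - 1)(a + 2); at a=-1 this is -48, so a increases.
∂E/∂b = -12(b - 4)(b - 1)(b + 2); at b=0 this is -96, so b increases.
a converges to its nearest critical value 0 (a local min of the a-part); b converges to 1. The iterate converges to (0, 1).

(0, 1)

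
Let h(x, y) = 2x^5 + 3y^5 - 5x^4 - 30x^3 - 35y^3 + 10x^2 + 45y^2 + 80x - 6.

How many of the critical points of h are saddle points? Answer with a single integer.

h separates as a function of x plus a function of y, so ∇h=0 decouples.
∂h/∂x = 10(x - 4)(x - 1)(x + 1)(x + 2) = 0 at x ∈ {-2, -1, 1, 4}; ∂h/∂y = 15y(y - 2)(y - 1)(y + 3) = 0 at y ∈ {-3, 0, 1, 2}.
The Hessian is diagonal: diag(h_xx, h_yy). Second derivatives: h_xx(-2)=-180, h_xx(-1)=100, h_xx(1)=-180, h_xx(4)=900; h_yy(-3)=-900, h_yy(0)=90, h_yy(1)=-60, h_yy(2)=150.
Saddle points occur where the two diagonal entries have opposite signs: (-2, 0), (-2, 2), (-1, -3), (-1, 1), (1, 0), (1, 2), (4, -3), (4, 1). Count: 8.

8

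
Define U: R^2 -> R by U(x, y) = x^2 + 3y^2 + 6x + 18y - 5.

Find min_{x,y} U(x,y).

-41

U(x,y) separates as P(x) + Q(y) − 5, so its minimum is min P + min Q − 5.
P'(x) = 2x + 6 vanishes at x ∈ {-3}; Q'(y) = 6y + 18 vanishes at y ∈ {-3}.
Local minima of P (where P''>0): P(-3)=-9. Local minima of Q: Q(-3)=-27.
So the global minimum of U is P(-3) + Q(-3) − 5 = -9 − 27 − 5 = -41, attained at (-3, -3).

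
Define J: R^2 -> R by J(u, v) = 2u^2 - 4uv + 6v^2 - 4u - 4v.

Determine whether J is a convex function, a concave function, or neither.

J is quadratic, so its Hessian is the constant matrix H = [[4, -4], [-4, 12]].
det(H) = 32, tr(H) = 16.
det(H) > 0 and tr(H) > 0, so H is positive definite everywhere: convex.

convex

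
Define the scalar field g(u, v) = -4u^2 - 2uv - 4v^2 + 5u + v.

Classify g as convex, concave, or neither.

concave

g is quadratic, so its Hessian is the constant matrix H = [[-8, -2], [-2, -8]].
det(H) = 60, tr(H) = -16.
det(H) > 0 and tr(H) < 0, so H is negative definite everywhere: concave.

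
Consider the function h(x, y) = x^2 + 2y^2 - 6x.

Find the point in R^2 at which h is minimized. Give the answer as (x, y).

h(x,y) separates as P(x) + Q(y), so its minimum is min P + min Q.
P'(x) = 2x - 6 vanishes at x ∈ {3}; Q'(y) = 4y vanishes at y ∈ {0}.
Local minima of P (where P''>0): P(3)=-9. Local minima of Q: Q(0)=0.
So the global minimum of h is P(3) + Q(0) = -9 + 0 = -9, attained at (3, 0).

(3, 0)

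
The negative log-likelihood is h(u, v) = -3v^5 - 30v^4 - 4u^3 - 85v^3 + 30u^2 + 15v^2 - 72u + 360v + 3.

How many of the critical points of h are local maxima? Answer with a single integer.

h separates as a function of u plus a function of v, so ∇h=0 decouples.
∂h/∂u = -12(u - 3)(u - 2) = 0 at u ∈ {2, 3}; ∂h/∂v = -15(v - 1)(v + 2)(v + 3)(v + 4) = 0 at v ∈ {-4, -3, -2, 1}.
The Hessian is diagonal: diag(h_uu, h_vv). Second derivatives: h_uu(2)=12, h_uu(3)=-12; h_vv(-4)=150, h_vv(-3)=-60, h_vv(-2)=90, h_vv(1)=-900.
Local maxima occur where both diagonal entries negative: (3, -3), (3, 1). Count: 2.

2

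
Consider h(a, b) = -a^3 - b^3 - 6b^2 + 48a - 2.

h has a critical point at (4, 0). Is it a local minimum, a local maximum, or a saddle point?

local maximum

The mixed partial ∂²h/∂a∂b is 0, so the Hessian at any point is diag(h_aa, h_bb) = diag(-6a, -6(b + 2)).
At (4, 0): H = diag(-24, -12).
Both eigenvalues are negative, so H is negative definite: a local maximum.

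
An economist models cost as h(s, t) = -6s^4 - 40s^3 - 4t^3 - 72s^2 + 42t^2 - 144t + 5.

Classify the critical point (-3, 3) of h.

saddle point

The mixed partial ∂²h/∂s∂t is 0, so the Hessian at any point is diag(h_ss, h_tt) = diag(-24(3s^2 + 10s + 6), 12(-2t + 7)).
At (-3, 3): H = diag(-72, 12).
The eigenvalues have opposite signs, so H is indefinite: a saddle point.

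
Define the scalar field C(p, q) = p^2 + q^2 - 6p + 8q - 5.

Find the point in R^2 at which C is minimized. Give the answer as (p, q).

(3, -4)

C(p,q) separates as A(p) + B(q) − 5, so its minimum is min A + min B − 5.
A'(p) = 2p - 6 vanishes at p ∈ {3}; B'(q) = 2q + 8 vanishes at q ∈ {-4}.
Local minima of A (where A''>0): A(3)=-9. Local minima of B: B(-4)=-16.
So the global minimum of C is A(3) + B(-4) − 5 = -9 − 16 − 5 = -30, attained at (3, -4).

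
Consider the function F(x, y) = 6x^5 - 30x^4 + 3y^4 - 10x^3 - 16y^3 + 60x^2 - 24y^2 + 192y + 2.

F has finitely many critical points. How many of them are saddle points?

F separates as a function of x plus a function of y, so ∇F=0 decouples.
∂F/∂x = 30x(x - 4)(x - 1)(x + 1) = 0 at x ∈ {-1, 0, 1, 4}; ∂F/∂y = 12(y - 4)(y - 2)(y + 2) = 0 at y ∈ {-2, 2, 4}.
The Hessian is diagonal: diag(F_xx, F_yy). Second derivatives: F_xx(-1)=-300, F_xx(0)=120, F_xx(1)=-180, F_xx(4)=1800; F_yy(-2)=288, F_yy(2)=-96, F_yy(4)=144.
Saddle points occur where the two diagonal entries have opposite signs: (-1, -2), (-1, 4), (0, 2), (1, -2), (1, 4), (4, 2). Count: 6.

6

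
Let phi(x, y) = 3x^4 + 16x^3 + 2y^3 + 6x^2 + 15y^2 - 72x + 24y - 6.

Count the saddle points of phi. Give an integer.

phi separates as a function of x plus a function of y, so ∇phi=0 decouples.
∂phi/∂x = 12(x - 1)(x + 2)(x + 3) = 0 at x ∈ {-3, -2, 1}; ∂phi/∂y = 6(y + 1)(y + 4) = 0 at y ∈ {-4, -1}.
The Hessian is diagonal: diag(phi_xx, phi_yy). Second derivatives: phi_xx(-3)=48, phi_xx(-2)=-36, phi_xx(1)=144; phi_yy(-4)=-18, phi_yy(-1)=18.
Saddle points occur where the two diagonal entries have opposite signs: (-3, -4), (-2, -1), (1, -4). Count: 3.

3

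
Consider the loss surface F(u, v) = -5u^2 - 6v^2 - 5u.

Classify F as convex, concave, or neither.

concave

F is quadratic, so its Hessian is the constant matrix H = [[-10, 0], [0, -12]].
det(H) = 120, tr(H) = -22.
det(H) > 0 and tr(H) < 0, so H is negative definite everywhere: concave.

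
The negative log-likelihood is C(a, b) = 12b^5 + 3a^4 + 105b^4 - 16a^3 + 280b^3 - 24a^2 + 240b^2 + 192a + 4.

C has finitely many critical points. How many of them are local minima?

C separates as a function of a plus a function of b, so ∇C=0 decouples.
∂C/∂a = 12(a - 4)(a - 2)(a + 2) = 0 at a ∈ {-2, 2, 4}; ∂C/∂b = 60b(b + 1)(b + 2)(b + 4) = 0 at b ∈ {-4, -2, -1, 0}.
The Hessian is diagonal: diag(C_aa, C_bb). Second derivatives: C_aa(-2)=288, C_aa(2)=-96, C_aa(4)=144; C_bb(-4)=-1440, C_bb(-2)=240, C_bb(-1)=-180, C_bb(0)=480.
Local minima occur where both diagonal entries positive: (-2, -2), (-2, 0), (4, -2), (4, 0). Count: 4.

4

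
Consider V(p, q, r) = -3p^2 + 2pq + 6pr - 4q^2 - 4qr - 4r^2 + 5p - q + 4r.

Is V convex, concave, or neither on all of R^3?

concave

V is quadratic, so its Hessian is the constant matrix H = [[-6, 2, 6], [2, -8, -4], [6, -4, -8]].
Leading principal minors: -6, 44, -64.
Signs alternate −, +, − ⇒ H ≺ 0 ⇒ concave.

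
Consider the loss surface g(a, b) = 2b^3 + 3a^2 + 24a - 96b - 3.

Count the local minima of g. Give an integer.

g separates as a function of a plus a function of b, so ∇g=0 decouples.
∂g/∂a = 6(a + 4) = 0 at a ∈ {-4}; ∂g/∂b = 6(b - 4)(b + 4) = 0 at b ∈ {-4, 4}.
The Hessian is diagonal: diag(g_aa, g_bb). Second derivatives: g_aa(-4)=6; g_bb(-4)=-48, g_bb(4)=48.
Local minima occur where both diagonal entries positive: (-4, 4). Count: 1.

1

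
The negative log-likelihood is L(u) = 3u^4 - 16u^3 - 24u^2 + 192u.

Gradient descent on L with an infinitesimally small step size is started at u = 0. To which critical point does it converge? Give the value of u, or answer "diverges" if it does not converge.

-2

L'(u) = 12(u - 4)(u - 2)(u + 2), so L'(0) = 192.
Gradient descent moves in the -L' direction, i.e. u is decreasing.
The nearest critical point in that direction is u = -2, where L'' = 288 > 0 (a local minimum). The iterate converges there.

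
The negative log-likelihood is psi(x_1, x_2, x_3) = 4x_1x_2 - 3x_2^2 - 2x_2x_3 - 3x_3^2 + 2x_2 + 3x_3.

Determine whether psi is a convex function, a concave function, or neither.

psi is quadratic, so its Hessian is the constant matrix H = [[0, 4, 0], [4, -6, -2], [0, -2, -6]].
Leading principal minors: 0, -16, 96.
Neither pattern holds ⇒ H is indefinite ⇒ neither convex nor concave.

neither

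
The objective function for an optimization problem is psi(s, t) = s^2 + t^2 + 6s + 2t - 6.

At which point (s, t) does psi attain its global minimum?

(-3, -1)

psi(s,t) separates as P(s) + Q(t) − 6, so its minimum is min P + min Q − 6.
P'(s) = 2s + 6 vanishes at s ∈ {-3}; Q'(t) = 2(t + 1) vanishes at t ∈ {-1}.
Local minima of P (where P''>0): P(-3)=-9. Local minima of Q: Q(-1)=-1.
So the global minimum of psi is P(-3) + Q(-1) − 6 = -9 − 1 − 6 = -16, attained at (-3, -1).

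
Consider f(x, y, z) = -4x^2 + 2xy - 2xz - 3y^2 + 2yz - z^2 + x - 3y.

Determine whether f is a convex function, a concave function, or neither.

concave

f is quadratic, so its Hessian is the constant matrix H = [[-8, 2, -2], [2, -6, 2], [-2, 2, -2]].
Leading principal minors: -8, 44, -48.
Signs alternate −, +, − ⇒ H ≺ 0 ⇒ concave.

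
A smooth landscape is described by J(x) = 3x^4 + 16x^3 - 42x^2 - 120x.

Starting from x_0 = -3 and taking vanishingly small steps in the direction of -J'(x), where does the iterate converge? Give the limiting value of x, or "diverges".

J'(x) = 12(x - 2)(x + 1)(x + 5), so J'(-3) = 240.
Gradient descent moves in the -J' direction, i.e. x is decreasing.
The nearest critical point in that direction is x = -5, where J'' = 336 > 0 (a local minimum). The iterate converges there.

-5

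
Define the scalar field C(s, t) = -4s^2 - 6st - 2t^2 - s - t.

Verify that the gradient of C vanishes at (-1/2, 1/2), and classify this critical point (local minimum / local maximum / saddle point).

saddle point

∇C = (-8s - 6t - 1, -6s - 4t - 1); substituting (-1/2, 1/2) gives ∇C = (0, 0), so (-1/2, 1/2) is indeed a critical point.
The Hessian of C is constant: H = [[-8, -6], [-6, -4]].
det(H) = (-8)·(-4) − (-6)² = -4.
Since det(H) < 0, H is indefinite and the critical point is a saddle point.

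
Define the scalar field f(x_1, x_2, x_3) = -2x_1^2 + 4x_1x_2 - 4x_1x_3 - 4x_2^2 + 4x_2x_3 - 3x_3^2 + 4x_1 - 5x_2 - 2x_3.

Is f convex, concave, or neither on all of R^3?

f is quadratic, so its Hessian is the constant matrix H = [[-4, 4, -4], [4, -8, 4], [-4, 4, -6]].
Leading principal minors: -4, 16, -32.
Signs alternate −, +, − ⇒ H ≺ 0 ⇒ concave.

concave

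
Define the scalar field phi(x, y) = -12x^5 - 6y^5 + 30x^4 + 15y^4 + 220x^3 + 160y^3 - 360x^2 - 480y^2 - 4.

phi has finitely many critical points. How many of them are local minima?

phi separates as a function of x plus a function of y, so ∇phi=0 decouples.
∂phi/∂x = -60x(x - 4)(x - 1)(x + 3) = 0 at x ∈ {-3, 0, 1, 4}; ∂phi/∂y = -30y(y - 4)(y - 2)(y + 4) = 0 at y ∈ {-4, 0, 2, 4}.
The Hessian is diagonal: diag(phi_xx, phi_yy). Second derivatives: phi_xx(-3)=5040, phi_xx(0)=-720, phi_xx(1)=720, phi_xx(4)=-5040; phi_yy(-4)=5760, phi_yy(0)=-960, phi_yy(2)=720, phi_yy(4)=-1920.
Local minima occur where both diagonal entries positive: (-3, -4), (-3, 2), (1, -4), (1, 2). Count: 4.

4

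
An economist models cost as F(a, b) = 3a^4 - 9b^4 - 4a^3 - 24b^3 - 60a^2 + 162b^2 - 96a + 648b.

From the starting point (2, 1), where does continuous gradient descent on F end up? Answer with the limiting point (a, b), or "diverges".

(4, -2)

F is separable, so gradient descent decouples: a follows -∂F/∂a, b follows -∂F/∂b.
∂F/∂a = 12(a - 4)(a + 1)(a + 2); at a=2 this is -288, so a increases.
∂F/∂b = -36(b - 3)(b + 2)(b + 3); at b=1 this is 864, so b decreases.
a converges to its nearest critical value 4 (a local min of the a-part); b converges to -2. The iterate converges to (4, -2).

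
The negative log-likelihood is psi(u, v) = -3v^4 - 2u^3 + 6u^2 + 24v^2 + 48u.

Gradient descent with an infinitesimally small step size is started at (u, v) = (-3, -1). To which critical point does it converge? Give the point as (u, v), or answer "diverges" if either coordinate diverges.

psi is separable, so gradient descent decouples: u follows -∂psi/∂u, v follows -∂psi/∂v.
∂psi/∂u = -6(u - 4)(u + 2); at u=-3 this is -42, so u increases.
∂psi/∂v = -12v(v - 2)(v + 2); at v=-1 this is -36, so v increases.
u converges to its nearest critical value -2 (a local min of the u-part); v converges to 0. The iterate converges to (-2, 0).

(-2, 0)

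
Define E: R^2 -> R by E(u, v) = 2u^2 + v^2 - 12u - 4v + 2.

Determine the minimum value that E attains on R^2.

E(u,v) separates as P(u) + Q(v) + 2, so its minimum is min P + min Q + 2.
P'(u) = 4u - 12 vanishes at u ∈ {3}; Q'(v) = 2v - 4 vanishes at v ∈ {2}.
Local minima of P (where P''>0): P(3)=-18. Local minima of Q: Q(2)=-4.
So the global minimum of E is P(3) + Q(2) + 2 = -18 − 4 + 2 = -20, attained at (3, 2).

-20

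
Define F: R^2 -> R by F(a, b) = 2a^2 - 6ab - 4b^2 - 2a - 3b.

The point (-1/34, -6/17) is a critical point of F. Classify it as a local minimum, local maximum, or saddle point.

The Hessian of F is constant: H = [[4, -6], [-6, -8]].
det(H) = 4·(-8) − (-6)² = -68.
Since det(H) < 0, H is indefinite and the critical point is a saddle point.

saddle point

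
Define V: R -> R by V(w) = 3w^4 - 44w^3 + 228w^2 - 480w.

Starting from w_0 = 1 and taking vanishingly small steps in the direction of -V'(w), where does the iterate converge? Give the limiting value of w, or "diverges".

V'(w) = 12(w - 5)(w - 4)(w - 2), so V'(1) = -144.
Gradient descent moves in the -V' direction, i.e. w is increasing.
The nearest critical point in that direction is w = 2, where V'' = 72 > 0 (a local minimum). The iterate converges there.

2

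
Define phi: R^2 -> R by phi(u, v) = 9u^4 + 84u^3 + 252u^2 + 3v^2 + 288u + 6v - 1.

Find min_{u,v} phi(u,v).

phi(u,v) separates as P(u) + Q(v) − 1, so its minimum is min P + min Q − 1.
P'(u) = 36(u + 1)(u + 2)(u + 4) vanishes at u ∈ {-4, -2, -1}; Q'(v) = 6v + 6 vanishes at v ∈ {-1}.
Local minima of P (where P''>0): P(-4)=-192, P(-1)=-111. Local minima of Q: Q(-1)=-3.
So the global minimum of phi is P(-4) + Q(-1) − 1 = -192 − 3 − 1 = -196, attained at (-4, -1).

-196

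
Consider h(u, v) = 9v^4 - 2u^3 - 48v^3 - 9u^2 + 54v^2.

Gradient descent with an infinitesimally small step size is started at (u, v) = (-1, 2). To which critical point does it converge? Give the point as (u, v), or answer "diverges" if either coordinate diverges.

(-3, 3)

h is separable, so gradient descent decouples: u follows -∂h/∂u, v follows -∂h/∂v.
∂h/∂u = -6u(u + 3); at u=-1 this is 12, so u decreases.
∂h/∂v = 36v(v - 3)(v - 1); at v=2 this is -72, so v increases.
u converges to its nearest critical value -3 (a local min of the u-part); v converges to 3. The iterate converges to (-3, 3).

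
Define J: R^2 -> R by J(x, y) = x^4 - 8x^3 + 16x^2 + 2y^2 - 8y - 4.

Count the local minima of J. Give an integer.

2

J separates as a function of x plus a function of y, so ∇J=0 decouples.
∂J/∂x = 4x(x - 4)(x - 2) = 0 at x ∈ {0, 2, 4}; ∂J/∂y = 4(y - 2) = 0 at y ∈ {2}.
The Hessian is diagonal: diag(J_xx, J_yy). Second derivatives: J_xx(0)=32, J_xx(2)=-16, J_xx(4)=32; J_yy(2)=4.
Local minima occur where both diagonal entries positive: (0, 2), (4, 2). Count: 2.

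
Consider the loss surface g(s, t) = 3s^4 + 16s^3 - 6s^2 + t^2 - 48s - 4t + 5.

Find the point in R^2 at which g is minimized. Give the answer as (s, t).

(-4, 2)

g(s,t) separates as P(s) + Q(t) + 5, so its minimum is min P + min Q + 5.
P'(s) = 12(s - 1)(s + 1)(s + 4) vanishes at s ∈ {-4, -1, 1}; Q'(t) = 2(t - 2) vanishes at t ∈ {2}.
Local minima of P (where P''>0): P(-4)=-160, P(1)=-35. Local minima of Q: Q(2)=-4.
So the global minimum of g is P(-4) + Q(2) + 5 = -160 − 4 + 5 = -159, attained at (-4, 2).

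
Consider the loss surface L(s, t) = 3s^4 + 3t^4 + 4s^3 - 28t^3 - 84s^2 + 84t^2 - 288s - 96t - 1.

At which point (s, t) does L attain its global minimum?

L(s,t) separates as P(s) + Q(t) − 1, so its minimum is min P + min Q − 1.
P'(s) = 12(s - 4)(s + 2)(s + 3) vanishes at s ∈ {-3, -2, 4}; Q'(t) = 12(t - 4)(t - 2)(t - 1) vanishes at t ∈ {1, 2, 4}.
Local minima of P (where P''>0): P(-3)=243, P(4)=-1472. Local minima of Q: Q(1)=-37, Q(4)=-64.
So the global minimum of L is P(4) + Q(4) − 1 = -1472 − 64 − 1 = -1537, attained at (4, 4).

(4, 4)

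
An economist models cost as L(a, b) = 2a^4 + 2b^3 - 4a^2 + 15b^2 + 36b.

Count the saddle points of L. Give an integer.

3

L separates as a function of a plus a function of b, so ∇L=0 decouples.
∂L/∂a = 8a(a - 1)(a + 1) = 0 at a ∈ {-1, 0, 1}; ∂L/∂b = 6(b + 2)(b + 3) = 0 at b ∈ {-3, -2}.
The Hessian is diagonal: diag(L_aa, L_bb). Second derivatives: L_aa(-1)=16, L_aa(0)=-8, L_aa(1)=16; L_bb(-3)=-6, L_bb(-2)=6.
Saddle points occur where the two diagonal entries have opposite signs: (-1, -3), (0, -2), (1, -3). Count: 3.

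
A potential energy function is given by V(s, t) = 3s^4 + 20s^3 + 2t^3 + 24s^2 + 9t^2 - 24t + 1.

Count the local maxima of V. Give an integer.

V separates as a function of s plus a function of t, so ∇V=0 decouples.
∂V/∂s = 12s(s + 1)(s + 4) = 0 at s ∈ {-4, -1, 0}; ∂V/∂t = 6(t - 1)(t + 4) = 0 at t ∈ {-4, 1}.
The Hessian is diagonal: diag(V_ss, V_tt). Second derivatives: V_ss(-4)=144, V_ss(-1)=-36, V_ss(0)=48; V_tt(-4)=-30, V_tt(1)=30.
Local maxima occur where both diagonal entries negative: (-1, -4). Count: 1.

1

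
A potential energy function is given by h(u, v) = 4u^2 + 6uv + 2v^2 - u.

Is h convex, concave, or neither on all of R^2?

neither

h is quadratic, so its Hessian is the constant matrix H = [[8, 6], [6, 4]].
det(H) = -4, tr(H) = 12.
det(H) < 0, so H is indefinite: neither convex nor concave.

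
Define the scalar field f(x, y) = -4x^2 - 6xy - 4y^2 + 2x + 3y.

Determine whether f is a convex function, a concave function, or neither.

concave

f is quadratic, so its Hessian is the constant matrix H = [[-8, -6], [-6, -8]].
det(H) = 28, tr(H) = -16.
det(H) > 0 and tr(H) < 0, so H is negative definite everywhere: concave.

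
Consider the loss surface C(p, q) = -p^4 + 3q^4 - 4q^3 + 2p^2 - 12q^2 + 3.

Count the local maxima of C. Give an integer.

C separates as a function of p plus a function of q, so ∇C=0 decouples.
∂C/∂p = -4p(p - 1)(p + 1) = 0 at p ∈ {-1, 0, 1}; ∂C/∂q = 12q(q - 2)(q + 1) = 0 at q ∈ {-1, 0, 2}.
The Hessian is diagonal: diag(C_pp, C_qq). Second derivatives: C_pp(-1)=-8, C_pp(0)=4, C_pp(1)=-8; C_qq(-1)=36, C_qq(0)=-24, C_qq(2)=72.
Local maxima occur where both diagonal entries negative: (-1, 0), (1, 0). Count: 2.

2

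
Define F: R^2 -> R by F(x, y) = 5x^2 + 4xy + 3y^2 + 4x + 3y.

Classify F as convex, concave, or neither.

convex

F is quadratic, so its Hessian is the constant matrix H = [[10, 4], [4, 6]].
det(H) = 44, tr(H) = 16.
det(H) > 0 and tr(H) > 0, so H is positive definite everywhere: convex.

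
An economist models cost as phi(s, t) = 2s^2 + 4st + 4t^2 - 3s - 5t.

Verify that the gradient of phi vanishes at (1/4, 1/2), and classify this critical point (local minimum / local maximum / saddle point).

local minimum

∇phi = (4s + 4t - 3, 4s + 8t - 5); substituting (1/4, 1/2) gives ∇phi = (0, 0), so (1/4, 1/2) is indeed a critical point.
The Hessian of phi is constant: H = [[4, 4], [4, 8]].
det(H) = 4·8 − 4² = 16.
det(H) > 0 and tr(H) = 12 > 0, so H is positive definite and the point is a local minimum.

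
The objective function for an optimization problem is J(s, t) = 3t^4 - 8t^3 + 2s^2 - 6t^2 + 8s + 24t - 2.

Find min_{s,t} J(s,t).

-29

J(s,t) separates as P(s) + Q(t) − 2, so its minimum is min P + min Q − 2.
P'(s) = 4s + 8 vanishes at s ∈ {-2}; Q'(t) = 12(t - 2)(t - 1)(t + 1) vanishes at t ∈ {-1, 1, 2}.
Local minima of P (where P''>0): P(-2)=-8. Local minima of Q: Q(-1)=-19, Q(2)=8.
So the global minimum of J is P(-2) + Q(-1) − 2 = -8 − 19 − 2 = -29, attained at (-2, -1).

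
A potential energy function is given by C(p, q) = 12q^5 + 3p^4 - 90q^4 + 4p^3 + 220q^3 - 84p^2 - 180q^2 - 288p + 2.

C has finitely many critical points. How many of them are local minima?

4

C separates as a function of p plus a function of q, so ∇C=0 decouples.
∂C/∂p = 12(p - 4)(p + 2)(p + 3) = 0 at p ∈ {-3, -2, 4}; ∂C/∂q = 60q(q - 3)(q - 2)(q - 1) = 0 at q ∈ {0, 1, 2, 3}.
The Hessian is diagonal: diag(C_pp, C_qq). Second derivatives: C_pp(-3)=84, C_pp(-2)=-72, C_pp(4)=504; C_qq(0)=-360, C_qq(1)=120, C_qq(2)=-120, C_qq(3)=360.
Local minima occur where both diagonal entries positive: (-3, 1), (-3, 3), (4, 1), (4, 3). Count: 4.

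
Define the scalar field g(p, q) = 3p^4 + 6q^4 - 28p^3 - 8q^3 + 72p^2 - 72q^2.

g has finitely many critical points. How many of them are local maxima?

1

g separates as a function of p plus a function of q, so ∇g=0 decouples.
∂g/∂p = 12p(p - 4)(p - 3) = 0 at p ∈ {0, 3, 4}; ∂g/∂q = 24q(q - 3)(q + 2) = 0 at q ∈ {-2, 0, 3}.
The Hessian is diagonal: diag(g_pp, g_qq). Second derivatives: g_pp(0)=144, g_pp(3)=-36, g_pp(4)=48; g_qq(-2)=240, g_qq(0)=-144, g_qq(3)=360.
Local maxima occur where both diagonal entries negative: (3, 0). Count: 1.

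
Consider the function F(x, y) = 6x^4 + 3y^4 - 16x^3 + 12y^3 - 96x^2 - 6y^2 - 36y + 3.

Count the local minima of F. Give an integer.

4

F separates as a function of x plus a function of y, so ∇F=0 decouples.
∂F/∂x = 24x(x - 4)(x + 2) = 0 at x ∈ {-2, 0, 4}; ∂F/∂y = 12(y - 1)(y + 1)(y + 3) = 0 at y ∈ {-3, -1, 1}.
The Hessian is diagonal: diag(F_xx, F_yy). Second derivatives: F_xx(-2)=288, F_xx(0)=-192, F_xx(4)=576; F_yy(-3)=96, F_yy(-1)=-48, F_yy(1)=96.
Local minima occur where both diagonal entries positive: (-2, -3), (-2, 1), (4, -3), (4, 1). Count: 4.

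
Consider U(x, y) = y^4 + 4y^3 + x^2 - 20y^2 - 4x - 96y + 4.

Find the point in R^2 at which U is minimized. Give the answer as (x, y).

(2, 3)

U(x,y) separates as P(x) + Q(y) + 4, so its minimum is min P + min Q + 4.
P'(x) = 2x - 4 vanishes at x ∈ {2}; Q'(y) = 4(y - 3)(y + 2)(y + 4) vanishes at y ∈ {-4, -2, 3}.
Local minima of P (where P''>0): P(2)=-4. Local minima of Q: Q(-4)=64, Q(3)=-279.
So the global minimum of U is P(2) + Q(3) + 4 = -4 − 279 + 4 = -279, attained at (2, 3).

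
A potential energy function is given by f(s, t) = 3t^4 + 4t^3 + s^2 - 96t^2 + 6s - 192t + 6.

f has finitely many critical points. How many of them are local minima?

f separates as a function of s plus a function of t, so ∇f=0 decouples.
∂f/∂s = 2(s + 3) = 0 at s ∈ {-3}; ∂f/∂t = 12(t - 4)(t + 1)(t + 4) = 0 at t ∈ {-4, -1, 4}.
The Hessian is diagonal: diag(f_ss, f_tt). Second derivatives: f_ss(-3)=2; f_tt(-4)=288, f_tt(-1)=-180, f_tt(4)=480.
Local minima occur where both diagonal entries positive: (-3, -4), (-3, 4). Count: 2.

2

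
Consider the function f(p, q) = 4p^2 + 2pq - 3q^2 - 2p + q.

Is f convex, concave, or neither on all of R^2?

neither

f is quadratic, so its Hessian is the constant matrix H = [[8, 2], [2, -6]].
det(H) = -52, tr(H) = 2.
det(H) < 0, so H is indefinite: neither convex nor concave.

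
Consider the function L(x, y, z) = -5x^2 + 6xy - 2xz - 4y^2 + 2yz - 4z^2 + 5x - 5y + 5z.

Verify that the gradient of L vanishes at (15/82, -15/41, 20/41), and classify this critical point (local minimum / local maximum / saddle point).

local maximum

∇L = (-10x + 6y - 2z + 5, 6x - 8y + 2z - 5, -2x + 2y - 8z + 5); substituting (15/82, -15/41, 20/41) gives ∇L = (0, 0, 0), so (15/82, -15/41, 20/41) is indeed a critical point.
The Hessian is constant: H = [[-10, 6, -2], [6, -8, 2], [-2, 2, -8]].
Leading principal minors: Δ₁ = -10, Δ₂ = 44, Δ₃ = -328.
The minors alternate sign starting negative (−, +, −), so H is negative definite: a local maximum.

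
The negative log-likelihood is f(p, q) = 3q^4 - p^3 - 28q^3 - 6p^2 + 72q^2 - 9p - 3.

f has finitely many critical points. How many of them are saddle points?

f separates as a function of p plus a function of q, so ∇f=0 decouples.
∂f/∂p = -3(p + 1)(p + 3) = 0 at p ∈ {-3, -1}; ∂f/∂q = 12q(q - 4)(q - 3) = 0 at q ∈ {0, 3, 4}.
The Hessian is diagonal: diag(f_pp, f_qq). Second derivatives: f_pp(-3)=6, f_pp(-1)=-6; f_qq(0)=144, f_qq(3)=-36, f_qq(4)=48.
Saddle points occur where the two diagonal entries have opposite signs: (-3, 3), (-1, 0), (-1, 4). Count: 3.

3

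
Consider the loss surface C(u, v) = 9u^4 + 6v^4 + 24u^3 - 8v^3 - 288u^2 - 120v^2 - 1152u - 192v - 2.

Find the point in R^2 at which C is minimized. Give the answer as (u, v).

C(u,v) separates as P(u) + Q(v) − 2, so its minimum is min P + min Q − 2.
P'(u) = 36(u - 4)(u + 2)(u + 4) vanishes at u ∈ {-4, -2, 4}; Q'(v) = 24(v - 4)(v + 1)(v + 2) vanishes at v ∈ {-2, -1, 4}.
Local minima of P (where P''>0): P(-4)=768, P(4)=-5376. Local minima of Q: Q(-2)=64, Q(4)=-1664.
So the global minimum of C is P(4) + Q(4) − 2 = -5376 − 1664 − 2 = -7042, attained at (4, 4).

(4, 4)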